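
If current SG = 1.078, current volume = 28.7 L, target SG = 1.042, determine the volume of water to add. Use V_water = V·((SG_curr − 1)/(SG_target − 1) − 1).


V_water = 28.7·((1.078 − 1)/(1.042 − 1) − 1)

24.6000 L


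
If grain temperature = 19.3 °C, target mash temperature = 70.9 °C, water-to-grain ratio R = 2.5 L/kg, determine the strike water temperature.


T_strike = (0.41/R)·(T_mash − T_grain) + T_mash
T_strike = (0.41/2.5)·(70.9 − 19.3) + 70.9

79.3624 °C


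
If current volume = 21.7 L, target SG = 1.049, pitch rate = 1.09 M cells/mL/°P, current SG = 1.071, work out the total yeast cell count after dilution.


V_w = V·((SG_c−1)/(SG_t−1)−1);  °P = 259 − 259/SG_t;  cells = rate·(V+V_w)·°P
V_w = 21.7·((1.071−1)/(1.049−1)−1) = 9.7429
V_final = 21.7 + 9.7429 = 31.4429
°P = 259 − 259/1.049 = 12.0982
cells = 1.09·31.4429·12.0982

414.6378 billion cells


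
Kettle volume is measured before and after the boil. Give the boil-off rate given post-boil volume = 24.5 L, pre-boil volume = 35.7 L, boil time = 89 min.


rate = (V_pre − V_post) / (t_min/60)
rate = (35.7 − 24.5) / (89/60)

7.5506 L/hr


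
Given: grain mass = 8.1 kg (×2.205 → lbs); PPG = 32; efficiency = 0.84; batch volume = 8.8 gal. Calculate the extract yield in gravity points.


points = lbs × PPG × eff / vol
lbs = 8.1 × 2.205 = 17.8605
points = 17.8605 × 32 × 0.84 / 8.8

54.5557 points


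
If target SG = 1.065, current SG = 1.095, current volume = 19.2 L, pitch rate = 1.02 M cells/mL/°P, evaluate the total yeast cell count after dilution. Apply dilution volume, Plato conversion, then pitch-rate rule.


V_w = V·((SG_c−1)/(SG_t−1)−1);  °P = 259 − 259/SG_t;  cells = rate·(V+V_w)·°P
V_w = 19.2·((1.095−1)/(1.065−1)−1) = 8.8615
V_final = 19.2 + 8.8615 = 28.0615
°P = 259 − 259/1.065 = 15.8075
cells = 1.02·28.0615·15.8075

452.4548 billion cells


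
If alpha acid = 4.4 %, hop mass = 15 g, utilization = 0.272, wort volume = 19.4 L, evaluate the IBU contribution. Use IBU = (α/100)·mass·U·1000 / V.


IBU = (4.4/100)·15·0.272·1000 / 19.4

9.2536 IBU


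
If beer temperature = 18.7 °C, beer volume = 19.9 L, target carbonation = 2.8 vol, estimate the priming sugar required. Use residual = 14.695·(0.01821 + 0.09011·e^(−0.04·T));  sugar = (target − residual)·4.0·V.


residual = 14.695·(0.01821 + 0.09011·e^(−0.04·18.7)) = 0.8943
sugar = (2.8 − 0.8943)·4.0·19.9

151.6905 g


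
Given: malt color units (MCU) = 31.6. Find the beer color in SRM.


SRM = 1.4922 · MCU^0.6859
SRM = 1.4922 · 31.6^0.6859

15.9390 SRM


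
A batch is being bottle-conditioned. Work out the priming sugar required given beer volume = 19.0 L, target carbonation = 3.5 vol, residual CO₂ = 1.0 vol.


sugar = (target − residual)·4.0·V
sugar = (3.5 − 1.0)·4.0·19.0

190.0000 g


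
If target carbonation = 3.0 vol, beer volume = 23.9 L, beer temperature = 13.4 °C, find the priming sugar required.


residual = 14.695·(0.01821 + 0.09011·e^(−0.04·T));  sugar = (target − residual)·4.0·V
residual = 14.695·(0.01821 + 0.09011·e^(−0.04·13.4)) = 1.0423
sugar = (3.0 − 1.0423)·4.0·23.9

187.1519 g


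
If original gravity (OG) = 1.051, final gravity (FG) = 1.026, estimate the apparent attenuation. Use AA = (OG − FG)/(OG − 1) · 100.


AA = (1.051 − 1.026)/(1.051 − 1) · 100

49.0196 %


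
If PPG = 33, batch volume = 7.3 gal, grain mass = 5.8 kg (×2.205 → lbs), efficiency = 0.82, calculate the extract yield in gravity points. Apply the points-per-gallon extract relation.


points = lbs × PPG × eff / vol
lbs = 5.8 × 2.205 = 12.7890
points = 12.7890 × 33 × 0.82 / 7.3

47.4069 points


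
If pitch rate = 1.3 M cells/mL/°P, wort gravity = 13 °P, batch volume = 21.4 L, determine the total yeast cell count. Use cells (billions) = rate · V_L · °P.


cells = 1.3 · 21.4 · 13

361.6600 billion cells


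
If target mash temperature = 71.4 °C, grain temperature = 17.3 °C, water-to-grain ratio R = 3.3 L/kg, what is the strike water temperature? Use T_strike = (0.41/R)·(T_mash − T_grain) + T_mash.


T_strike = (0.41/3.3)·(71.4 − 17.3) + 71.4

78.1215 °C


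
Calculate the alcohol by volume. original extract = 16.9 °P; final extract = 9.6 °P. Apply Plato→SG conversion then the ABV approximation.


SG = 259/(259 − P);  ABV = (OG − FG)·131.25
OG = 259/(259 − 16.9) = 1.0698
FG = 259/(259 − 9.6) = 1.0385
ABV = (1.0698 − 1.0385)·131.25

4.1099 % ABV


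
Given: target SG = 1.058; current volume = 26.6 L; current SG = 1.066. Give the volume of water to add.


V_water = V·((SG_curr − 1)/(SG_target − 1) − 1)
V_water = 26.6·((1.066 − 1)/(1.058 − 1) − 1)

3.6690 L


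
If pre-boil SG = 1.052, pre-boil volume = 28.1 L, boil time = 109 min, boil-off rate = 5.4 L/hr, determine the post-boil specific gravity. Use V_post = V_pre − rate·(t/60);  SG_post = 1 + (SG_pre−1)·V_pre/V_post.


V_post = 28.1 − 5.4·(109/60) = 18.2900
SG_post = 1 + (1.052 − 1)·28.1/18.2900

1.0799


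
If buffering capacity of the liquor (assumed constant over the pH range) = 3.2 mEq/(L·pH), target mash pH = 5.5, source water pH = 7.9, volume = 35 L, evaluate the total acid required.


acid = buffering capacity · (pH_source − pH_target) · V
acid = 3.2 · (7.9 − 5.5) · 35

268.8000 mEq


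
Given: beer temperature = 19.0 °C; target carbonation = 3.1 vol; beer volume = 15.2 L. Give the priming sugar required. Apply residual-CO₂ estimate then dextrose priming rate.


residual = 14.695·(0.01821 + 0.09011·e^(−0.04·T));  sugar = (target − residual)·4.0·V
residual = 14.695·(0.01821 + 0.09011·e^(−0.04·19.0)) = 0.8869
sugar = (3.1 − 0.8869)·4.0·15.2

134.5587 g


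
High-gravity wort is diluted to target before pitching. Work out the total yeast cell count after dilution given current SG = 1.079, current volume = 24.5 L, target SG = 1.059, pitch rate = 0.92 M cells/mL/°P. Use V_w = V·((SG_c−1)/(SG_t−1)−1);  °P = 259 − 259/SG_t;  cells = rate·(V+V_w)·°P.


V_w = 24.5·((1.079−1)/(1.059−1)−1) = 8.3051
V_final = 24.5 + 8.3051 = 32.8051
°P = 259 − 259/1.059 = 14.4297
cells = 0.92·32.8051·14.4297

435.4966 billion cells


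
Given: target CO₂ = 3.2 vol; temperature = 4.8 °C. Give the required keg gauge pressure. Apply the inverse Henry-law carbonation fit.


psi = vols/(0.01821 + 0.09011·e^(−0.04·T)) − 14.695
psi = 3.2/(0.01821 + 0.09011·e^(−0.04·4.8)) − 14.695

19.8703 psi


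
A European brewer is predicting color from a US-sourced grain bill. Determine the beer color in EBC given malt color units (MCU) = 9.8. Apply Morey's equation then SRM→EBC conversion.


SRM = 1.4922·MCU^0.6859;  EBC = SRM·1.97
SRM = 1.4922·9.8^0.6859 = 7.1402
EBC = 7.1402·1.97

14.0661 EBC


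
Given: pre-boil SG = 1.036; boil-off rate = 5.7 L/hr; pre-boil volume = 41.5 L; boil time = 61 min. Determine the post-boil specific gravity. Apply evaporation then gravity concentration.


V_post = V_pre − rate·(t/60);  SG_post = 1 + (SG_pre−1)·V_pre/V_post
V_post = 41.5 − 5.7·(61/60) = 35.7050
SG_post = 1 + (1.036 − 1)·41.5/35.7050

1.0418


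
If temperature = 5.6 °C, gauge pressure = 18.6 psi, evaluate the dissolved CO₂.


vols = (P + 14.695)·(0.01821 + 0.09011·e^(−0.04·T))
vols = (18.6 + 14.695)·(0.01821 + 0.09011·e^(−0.04·5.6))

3.0044 volumes


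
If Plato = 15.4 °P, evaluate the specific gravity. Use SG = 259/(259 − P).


SG = 259/(259 − 15.4)

1.0632


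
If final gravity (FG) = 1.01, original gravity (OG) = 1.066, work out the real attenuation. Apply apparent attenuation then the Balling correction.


AA = (OG−FG)/(OG−1)·100;  RA = AA·0.8192
AA = (1.066 − 1.01)/(1.066 − 1)·100 = 84.8485
RA = 84.8485·0.8192

69.5079 %


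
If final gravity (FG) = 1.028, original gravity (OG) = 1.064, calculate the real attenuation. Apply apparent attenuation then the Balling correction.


AA = (OG−FG)/(OG−1)·100;  RA = AA·0.8192
AA = (1.064 − 1.028)/(1.064 − 1)·100 = 56.2500
RA = 56.2500·0.8192

46.0800 %


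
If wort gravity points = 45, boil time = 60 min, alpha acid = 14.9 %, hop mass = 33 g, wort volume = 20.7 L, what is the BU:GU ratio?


U = 1.65·0.000125^(GP/1000)·(1−e^(−0.04t))/4.15;  IBU = (α/100)·m·U·1000/V;  BU:GU = IBU/GP
U = 1.65·0.000125^(45/1000)·(1−e^(−0.04·60))/4.15 = 0.2413
IBU = (14.9/100)·33·0.2413·1000/20.7 = 57.3093
BU:GU = 57.3093/45

1.2735


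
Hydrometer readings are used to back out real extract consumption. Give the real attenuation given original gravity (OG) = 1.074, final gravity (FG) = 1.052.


AA = (OG−FG)/(OG−1)·100;  RA = AA·0.8192
AA = (1.074 − 1.052)/(1.074 − 1)·100 = 29.7297
RA = 29.7297·0.8192

24.3546 %


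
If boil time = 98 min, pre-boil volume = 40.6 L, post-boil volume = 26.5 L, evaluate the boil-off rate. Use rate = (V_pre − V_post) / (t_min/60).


rate = (40.6 − 26.5) / (98/60)

8.6327 L/hr


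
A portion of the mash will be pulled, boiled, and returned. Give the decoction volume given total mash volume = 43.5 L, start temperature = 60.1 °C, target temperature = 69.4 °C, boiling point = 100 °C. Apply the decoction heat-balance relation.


V_dec = V_total·(T_target − T_start)/(T_boil − T_start)
V_dec = 43.5·(69.4 − 60.1)/(100 − 60.1)

10.1391 L


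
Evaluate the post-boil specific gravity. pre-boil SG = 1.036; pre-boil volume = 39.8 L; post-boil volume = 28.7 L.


SG_post = 1 + (SG_pre − 1)·V_pre/V_post
pts_pre = (1.036 − 1)·1000 = 36.0000
pts_post = 36.0000·39.8/28.7 = 49.9233
SG_post = 1 + 49.9233/1000

1.0499


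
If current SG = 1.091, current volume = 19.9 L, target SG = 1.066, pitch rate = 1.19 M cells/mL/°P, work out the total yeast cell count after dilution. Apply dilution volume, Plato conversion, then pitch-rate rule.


V_w = V·((SG_c−1)/(SG_t−1)−1);  °P = 259 − 259/SG_t;  cells = rate·(V+V_w)·°P
V_w = 19.9·((1.091−1)/(1.066−1)−1) = 7.5379
V_final = 19.9 + 7.5379 = 27.4379
°P = 259 − 259/1.066 = 16.0356
cells = 1.19·27.4379·16.0356

523.5811 billion cells


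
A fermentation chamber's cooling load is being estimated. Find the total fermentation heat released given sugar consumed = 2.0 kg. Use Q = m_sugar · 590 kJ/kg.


Q = 2.0 · 590

1180.0000 kJ


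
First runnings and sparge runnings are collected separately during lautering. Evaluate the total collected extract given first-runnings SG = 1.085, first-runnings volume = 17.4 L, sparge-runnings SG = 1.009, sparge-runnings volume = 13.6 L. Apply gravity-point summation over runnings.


total = Σ (SG_i − 1)·1000·V_i
first = (1.085 − 1)·1000·17.4 = 1479.0000
sparge = (1.009 − 1)·1000·13.6 = 122.4000
total = 1479.0000 + 122.4000

1601.4000 gravity·L


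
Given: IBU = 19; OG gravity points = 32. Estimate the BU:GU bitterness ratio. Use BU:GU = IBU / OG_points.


BU:GU = 19 / 32

0.5938


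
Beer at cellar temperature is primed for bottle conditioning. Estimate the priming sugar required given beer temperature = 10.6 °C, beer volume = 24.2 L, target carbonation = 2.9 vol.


residual = 14.695·(0.01821 + 0.09011·e^(−0.04·T));  sugar = (target − residual)·4.0·V
residual = 14.695·(0.01821 + 0.09011·e^(−0.04·10.6)) = 1.1342
sugar = (2.9 − 1.1342)·4.0·24.2

170.9331 g


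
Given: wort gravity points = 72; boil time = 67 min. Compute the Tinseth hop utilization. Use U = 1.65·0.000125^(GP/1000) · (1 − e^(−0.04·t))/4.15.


bigness = 1.65·0.000125^(72/1000) = 0.8639
boil_factor = (1 − e^(−0.04·67))/4.15 = 0.2244
U = 0.8639 · 0.2244

0.1939


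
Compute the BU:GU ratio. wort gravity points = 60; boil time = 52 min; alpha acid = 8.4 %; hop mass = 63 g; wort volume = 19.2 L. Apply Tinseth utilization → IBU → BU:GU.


U = 1.65·0.000125^(GP/1000)·(1−e^(−0.04t))/4.15;  IBU = (α/100)·m·U·1000/V;  BU:GU = IBU/GP
U = 1.65·0.000125^(60/1000)·(1−e^(−0.04·52))/4.15 = 0.2029
IBU = (8.4/100)·63·0.2029·1000/19.2 = 55.9257
BU:GU = 55.9257/60

0.9321


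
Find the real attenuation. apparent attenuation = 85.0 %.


RA = AA · 0.8192
RA = 85.0 · 0.8192

69.6320 %


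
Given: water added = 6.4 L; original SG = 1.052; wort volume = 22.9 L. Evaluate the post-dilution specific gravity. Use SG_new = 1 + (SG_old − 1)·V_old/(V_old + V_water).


pts = (1.052 − 1)·1000·22.9/(22.9 + 6.4) = 40.6416
SG_new = 1 + 40.6416/1000

1.0406


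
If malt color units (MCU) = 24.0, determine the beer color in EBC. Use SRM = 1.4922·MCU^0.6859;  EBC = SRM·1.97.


SRM = 1.4922·24.0^0.6859 = 13.1982
EBC = 13.1982·1.97

26.0004 EBC


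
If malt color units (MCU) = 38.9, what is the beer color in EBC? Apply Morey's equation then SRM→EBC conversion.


SRM = 1.4922·MCU^0.6859;  EBC = SRM·1.97
SRM = 1.4922·38.9^0.6859 = 18.3812
EBC = 18.3812·1.97

36.2109 EBC


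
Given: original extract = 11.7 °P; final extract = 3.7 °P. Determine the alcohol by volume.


SG = 259/(259 − P);  ABV = (OG − FG)·131.25
OG = 259/(259 − 11.7) = 1.0473
FG = 259/(259 − 3.7) = 1.0145
ABV = (1.0473 − 1.0145)·131.25

4.3074 % ABV


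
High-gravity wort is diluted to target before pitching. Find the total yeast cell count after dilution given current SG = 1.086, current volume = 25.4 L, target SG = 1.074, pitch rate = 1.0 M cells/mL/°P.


V_w = V·((SG_c−1)/(SG_t−1)−1);  °P = 259 − 259/SG_t;  cells = rate·(V+V_w)·°P
V_w = 25.4·((1.086−1)/(1.074−1)−1) = 4.1189
V_final = 25.4 + 4.1189 = 29.5189
°P = 259 − 259/1.074 = 17.8454
cells = 1.0·29.5189·17.8454

526.7780 billion cells


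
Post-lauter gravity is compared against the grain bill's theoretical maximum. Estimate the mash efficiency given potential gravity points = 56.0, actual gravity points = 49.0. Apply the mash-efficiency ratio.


efficiency = actual / potential × 100
efficiency = 49.0 / 56.0 × 100

87.5000 %


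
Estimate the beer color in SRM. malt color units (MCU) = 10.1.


SRM = 1.4922 · MCU^0.6859
SRM = 1.4922 · 10.1^0.6859

7.2894 SRM


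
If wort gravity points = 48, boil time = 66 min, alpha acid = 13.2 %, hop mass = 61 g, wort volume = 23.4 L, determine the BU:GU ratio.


U = 1.65·0.000125^(GP/1000)·(1−e^(−0.04t))/4.15;  IBU = (α/100)·m·U·1000/V;  BU:GU = IBU/GP
U = 1.65·0.000125^(48/1000)·(1−e^(−0.04·66))/4.15 = 0.2398
IBU = (13.2/100)·61·0.2398·1000/23.4 = 82.5320
BU:GU = 82.5320/48

1.7194


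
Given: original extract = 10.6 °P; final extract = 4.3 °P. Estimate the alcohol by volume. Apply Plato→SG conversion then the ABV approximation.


SG = 259/(259 − P);  ABV = (OG − FG)·131.25
OG = 259/(259 − 10.6) = 1.0427
FG = 259/(259 − 4.3) = 1.0169
ABV = (1.0427 − 1.0169)·131.25

3.3850 % ABV


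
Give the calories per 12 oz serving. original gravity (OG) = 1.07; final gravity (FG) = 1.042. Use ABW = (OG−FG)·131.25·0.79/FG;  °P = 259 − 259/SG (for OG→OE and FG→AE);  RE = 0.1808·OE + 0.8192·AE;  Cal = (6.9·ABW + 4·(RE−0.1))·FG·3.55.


ABW = (1.07 − 1.042)·131.25·0.79/1.042 = 2.7862
OE = 259 − 259/1.07 = 16.9439 °P
AE = 259 − 259/1.042 = 10.4395 °P
RE = 0.1808·16.9439 + 0.8192·10.4395 = 11.6155 °P
Cal = (6.9·2.7862 + 4·(11.6155−0.1))·1.042·3.55

241.5035 kcal


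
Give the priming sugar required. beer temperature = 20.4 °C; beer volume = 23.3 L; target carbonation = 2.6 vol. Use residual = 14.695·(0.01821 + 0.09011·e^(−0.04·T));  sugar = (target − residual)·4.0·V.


residual = 14.695·(0.01821 + 0.09011·e^(−0.04·20.4)) = 0.8531
sugar = (2.6 − 0.8531)·4.0·23.3

162.8075 g


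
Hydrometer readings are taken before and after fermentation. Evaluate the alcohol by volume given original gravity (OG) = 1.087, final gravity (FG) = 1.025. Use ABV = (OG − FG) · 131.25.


ABV = (1.087 − 1.025) · 131.25

8.1375 % ABV


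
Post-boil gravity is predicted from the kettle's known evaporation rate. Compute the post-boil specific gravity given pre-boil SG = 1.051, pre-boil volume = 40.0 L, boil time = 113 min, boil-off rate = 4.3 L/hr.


V_post = V_pre − rate·(t/60);  SG_post = 1 + (SG_pre−1)·V_pre/V_post
V_post = 40.0 − 4.3·(113/60) = 31.9017
SG_post = 1 + (1.051 − 1)·40.0/31.9017

1.0639


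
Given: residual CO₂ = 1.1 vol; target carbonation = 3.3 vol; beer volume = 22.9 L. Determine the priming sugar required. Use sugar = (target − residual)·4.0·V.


sugar = (3.3 − 1.1)·4.0·22.9

201.5200 g


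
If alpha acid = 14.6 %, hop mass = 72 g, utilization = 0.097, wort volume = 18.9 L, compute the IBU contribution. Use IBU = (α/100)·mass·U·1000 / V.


IBU = (14.6/100)·72·0.097·1000 / 18.9

53.9505 IBU


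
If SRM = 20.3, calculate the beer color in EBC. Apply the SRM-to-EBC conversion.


EBC = SRM · 1.97
EBC = 20.3 · 1.97

39.9910 EBC


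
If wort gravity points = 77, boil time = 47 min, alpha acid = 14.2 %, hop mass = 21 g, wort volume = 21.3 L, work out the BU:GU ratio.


U = 1.65·0.000125^(GP/1000)·(1−e^(−0.04t))/4.15;  IBU = (α/100)·m·U·1000/V;  BU:GU = IBU/GP
U = 1.65·0.000125^(77/1000)·(1−e^(−0.04·47))/4.15 = 0.1687
IBU = (14.2/100)·21·0.1687·1000/21.3 = 23.6113
BU:GU = 23.6113/77

0.3066


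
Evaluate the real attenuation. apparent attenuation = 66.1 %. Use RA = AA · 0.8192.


RA = 66.1 · 0.8192

54.1491 %


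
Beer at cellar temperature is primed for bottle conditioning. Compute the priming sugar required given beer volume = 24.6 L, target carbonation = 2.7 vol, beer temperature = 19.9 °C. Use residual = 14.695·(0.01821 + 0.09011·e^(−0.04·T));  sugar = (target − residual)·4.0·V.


residual = 14.695·(0.01821 + 0.09011·e^(−0.04·19.9)) = 0.8650
sugar = (2.7 − 0.8650)·4.0·24.6

180.5672 g


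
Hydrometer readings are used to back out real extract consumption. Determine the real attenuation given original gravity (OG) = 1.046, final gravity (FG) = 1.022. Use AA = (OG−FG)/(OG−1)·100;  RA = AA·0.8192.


AA = (1.046 − 1.022)/(1.046 − 1)·100 = 52.1739
RA = 52.1739·0.8192

42.7409 %


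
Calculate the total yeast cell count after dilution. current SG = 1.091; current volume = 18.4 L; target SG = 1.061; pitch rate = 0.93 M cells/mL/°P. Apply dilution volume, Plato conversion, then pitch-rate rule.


V_w = V·((SG_c−1)/(SG_t−1)−1);  °P = 259 − 259/SG_t;  cells = rate·(V+V_w)·°P
V_w = 18.4·((1.091−1)/(1.061−1)−1) = 9.0492
V_final = 18.4 + 9.0492 = 27.4492
°P = 259 − 259/1.061 = 14.8907
cells = 0.93·27.4492·14.8907

380.1251 billion cells


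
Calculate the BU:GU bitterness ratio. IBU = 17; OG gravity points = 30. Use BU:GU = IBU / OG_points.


BU:GU = 17 / 30

0.5667


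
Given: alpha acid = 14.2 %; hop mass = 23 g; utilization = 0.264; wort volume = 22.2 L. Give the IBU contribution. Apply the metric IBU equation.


IBU = (α/100)·mass·U·1000 / V
IBU = (14.2/100)·23·0.264·1000 / 22.2

38.8389 IBU


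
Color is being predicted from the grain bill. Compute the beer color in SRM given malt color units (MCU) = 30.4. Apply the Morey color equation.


SRM = 1.4922 · MCU^0.6859
SRM = 1.4922 · 30.4^0.6859

15.5214 SRM


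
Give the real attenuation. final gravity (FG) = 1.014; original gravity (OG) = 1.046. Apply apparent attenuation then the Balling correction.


AA = (OG−FG)/(OG−1)·100;  RA = AA·0.8192
AA = (1.046 − 1.014)/(1.046 − 1)·100 = 69.5652
RA = 69.5652·0.8192

56.9878 %


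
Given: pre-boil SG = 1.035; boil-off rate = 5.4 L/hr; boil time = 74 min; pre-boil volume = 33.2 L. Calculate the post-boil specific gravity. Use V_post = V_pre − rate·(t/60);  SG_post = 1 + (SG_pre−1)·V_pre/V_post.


V_post = 33.2 − 5.4·(74/60) = 26.5400
SG_post = 1 + (1.035 − 1)·33.2/26.5400

1.0438


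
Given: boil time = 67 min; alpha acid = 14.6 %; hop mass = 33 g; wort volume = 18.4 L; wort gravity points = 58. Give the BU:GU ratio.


U = 1.65·0.000125^(GP/1000)·(1−e^(−0.04t))/4.15;  IBU = (α/100)·m·U·1000/V;  BU:GU = IBU/GP
U = 1.65·0.000125^(58/1000)·(1−e^(−0.04·67))/4.15 = 0.2199
IBU = (14.6/100)·33·0.2199·1000/18.4 = 57.5783
BU:GU = 57.5783/58

0.9927


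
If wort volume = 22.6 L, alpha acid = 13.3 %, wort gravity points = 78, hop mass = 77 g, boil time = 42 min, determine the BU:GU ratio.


U = 1.65·0.000125^(GP/1000)·(1−e^(−0.04t))/4.15;  IBU = (α/100)·m·U·1000/V;  BU:GU = IBU/GP
U = 1.65·0.000125^(78/1000)·(1−e^(−0.04·42))/4.15 = 0.1605
IBU = (13.3/100)·77·0.1605·1000/22.6 = 72.7200
BU:GU = 72.7200/78

0.9323


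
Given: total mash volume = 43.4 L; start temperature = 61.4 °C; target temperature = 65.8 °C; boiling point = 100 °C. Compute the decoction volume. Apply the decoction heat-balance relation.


V_dec = V_total·(T_target − T_start)/(T_boil − T_start)
V_dec = 43.4·(65.8 − 61.4)/(100 − 61.4)

4.9472 L


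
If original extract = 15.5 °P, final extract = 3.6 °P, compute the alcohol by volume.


SG = 259/(259 − P);  ABV = (OG − FG)·131.25
OG = 259/(259 − 15.5) = 1.0637
FG = 259/(259 − 3.6) = 1.0141
ABV = (1.0637 − 1.0141)·131.25

6.5047 % ABV


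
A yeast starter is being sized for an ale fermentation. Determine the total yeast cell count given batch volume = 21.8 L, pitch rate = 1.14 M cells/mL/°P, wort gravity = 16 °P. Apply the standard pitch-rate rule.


cells (billions) = rate · V_L · °P
cells = 1.14 · 21.8 · 16

397.6320 billion cells


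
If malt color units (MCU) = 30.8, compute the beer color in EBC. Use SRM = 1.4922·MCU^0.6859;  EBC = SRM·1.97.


SRM = 1.4922·30.8^0.6859 = 15.6612
EBC = 15.6612·1.97

30.8525 EBC


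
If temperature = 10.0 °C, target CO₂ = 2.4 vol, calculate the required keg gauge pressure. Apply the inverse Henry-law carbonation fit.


psi = vols/(0.01821 + 0.09011·e^(−0.04·T)) − 14.695
psi = 2.4/(0.01821 + 0.09011·e^(−0.04·10.0)) − 14.695

15.8345 psi


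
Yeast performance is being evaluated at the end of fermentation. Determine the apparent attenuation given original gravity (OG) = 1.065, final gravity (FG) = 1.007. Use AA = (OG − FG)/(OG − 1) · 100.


AA = (1.065 − 1.007)/(1.065 − 1) · 100

89.2308 %


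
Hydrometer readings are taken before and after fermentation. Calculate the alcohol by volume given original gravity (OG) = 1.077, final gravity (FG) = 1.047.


ABV = (OG − FG) · 131.25
ABV = (1.077 − 1.047) · 131.25

3.9375 % ABV


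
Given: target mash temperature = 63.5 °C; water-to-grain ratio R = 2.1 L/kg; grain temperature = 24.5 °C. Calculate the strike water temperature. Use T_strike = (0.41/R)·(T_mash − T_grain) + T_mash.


T_strike = (0.41/2.1)·(63.5 − 24.5) + 63.5

71.1143 °C


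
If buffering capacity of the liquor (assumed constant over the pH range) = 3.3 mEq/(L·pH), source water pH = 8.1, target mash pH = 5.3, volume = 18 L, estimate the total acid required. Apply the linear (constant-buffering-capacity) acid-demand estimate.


acid = buffering capacity · (pH_source − pH_target) · V
acid = 3.3 · (8.1 − 5.3) · 18

166.3200 mEq


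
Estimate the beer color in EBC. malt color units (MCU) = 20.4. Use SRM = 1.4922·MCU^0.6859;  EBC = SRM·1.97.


SRM = 1.4922·20.4^0.6859 = 11.8060
EBC = 11.8060·1.97

23.2578 EBC


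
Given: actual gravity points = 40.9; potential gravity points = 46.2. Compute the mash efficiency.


efficiency = actual / potential × 100
efficiency = 40.9 / 46.2 × 100

88.5281 %


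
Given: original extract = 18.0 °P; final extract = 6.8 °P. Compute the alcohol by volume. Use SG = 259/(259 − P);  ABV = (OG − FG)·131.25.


OG = 259/(259 − 18.0) = 1.0747
FG = 259/(259 − 6.8) = 1.0270
ABV = (1.0747 − 1.0270)·131.25

6.2640 % ABV


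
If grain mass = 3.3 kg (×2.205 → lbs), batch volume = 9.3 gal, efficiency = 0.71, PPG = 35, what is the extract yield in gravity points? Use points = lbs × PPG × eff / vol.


lbs = 3.3 × 2.205 = 7.2765
points = 7.2765 × 35 × 0.71 / 9.3

19.4431 points


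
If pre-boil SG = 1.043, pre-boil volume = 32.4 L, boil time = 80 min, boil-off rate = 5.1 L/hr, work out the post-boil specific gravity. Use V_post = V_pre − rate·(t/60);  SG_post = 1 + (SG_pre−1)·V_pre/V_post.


V_post = 32.4 − 5.1·(80/60) = 25.6000
SG_post = 1 + (1.043 − 1)·32.4/25.6000

1.0544


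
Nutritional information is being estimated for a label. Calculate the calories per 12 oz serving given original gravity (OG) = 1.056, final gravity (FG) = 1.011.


ABW = (OG−FG)·131.25·0.79/FG;  °P = 259 − 259/SG (for OG→OE and FG→AE);  RE = 0.1808·OE + 0.8192·AE;  Cal = (6.9·ABW + 4·(RE−0.1))·FG·3.55
ABW = (1.056 − 1.011)·131.25·0.79/1.011 = 4.6152
OE = 259 − 259/1.056 = 13.7348 °P
AE = 259 − 259/1.011 = 2.8180 °P
RE = 0.1808·13.7348 + 0.8192·2.8180 = 4.7918 °P
Cal = (6.9·4.6152 + 4·(4.7918−0.1))·1.011·3.55

181.6481 kcal


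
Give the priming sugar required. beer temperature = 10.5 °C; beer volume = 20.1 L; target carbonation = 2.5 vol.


residual = 14.695·(0.01821 + 0.09011·e^(−0.04·T));  sugar = (target − residual)·4.0·V
residual = 14.695·(0.01821 + 0.09011·e^(−0.04·10.5)) = 1.1376
sugar = (2.5 − 1.1376)·4.0·20.1

109.5341 g


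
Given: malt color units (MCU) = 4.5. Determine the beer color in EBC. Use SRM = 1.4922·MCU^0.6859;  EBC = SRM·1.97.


SRM = 1.4922·4.5^0.6859 = 4.1866
EBC = 4.1866·1.97

8.2477 EBC


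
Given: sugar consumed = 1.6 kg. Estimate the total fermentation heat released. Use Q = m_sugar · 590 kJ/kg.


Q = 1.6 · 590

944.0000 kJ


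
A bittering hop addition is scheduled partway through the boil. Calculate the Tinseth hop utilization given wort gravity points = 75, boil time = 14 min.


U = 1.65·0.000125^(GP/1000) · (1 − e^(−0.04·t))/4.15
bigness = 1.65·0.000125^(75/1000) = 0.8409
boil_factor = (1 − e^(−0.04·14))/4.15 = 0.1033
U = 0.8409 · 0.1033

0.0869


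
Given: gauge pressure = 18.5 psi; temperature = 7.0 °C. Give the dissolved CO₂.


vols = (P + 14.695)·(0.01821 + 0.09011·e^(−0.04·T))
vols = (18.5 + 14.695)·(0.01821 + 0.09011·e^(−0.04·7.0))

2.8652 volumes


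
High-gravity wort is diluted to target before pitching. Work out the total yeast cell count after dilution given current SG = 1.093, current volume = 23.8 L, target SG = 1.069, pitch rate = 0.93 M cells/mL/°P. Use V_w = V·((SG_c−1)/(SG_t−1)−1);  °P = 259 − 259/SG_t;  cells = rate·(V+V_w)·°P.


V_w = 23.8·((1.093−1)/(1.069−1)−1) = 8.2783
V_final = 23.8 + 8.2783 = 32.0783
°P = 259 − 259/1.069 = 16.7175
cells = 0.93·32.0783·16.7175

498.7293 billion cells


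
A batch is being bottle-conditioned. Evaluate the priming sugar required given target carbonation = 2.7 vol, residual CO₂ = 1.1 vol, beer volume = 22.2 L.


sugar = (target − residual)·4.0·V
sugar = (2.7 − 1.1)·4.0·22.2

142.0800 g


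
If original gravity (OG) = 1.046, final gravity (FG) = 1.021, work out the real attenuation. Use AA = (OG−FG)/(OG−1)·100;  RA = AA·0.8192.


AA = (1.046 − 1.021)/(1.046 − 1)·100 = 54.3478
RA = 54.3478·0.8192

44.5217 %


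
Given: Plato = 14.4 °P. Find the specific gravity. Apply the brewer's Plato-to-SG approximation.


SG = 259/(259 − P)
SG = 259/(259 − 14.4)

1.0589


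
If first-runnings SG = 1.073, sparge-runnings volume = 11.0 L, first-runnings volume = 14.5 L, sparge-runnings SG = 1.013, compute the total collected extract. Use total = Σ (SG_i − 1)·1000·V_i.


first = (1.073 − 1)·1000·14.5 = 1058.5000
sparge = (1.013 − 1)·1000·11.0 = 143.0000
total = 1058.5000 + 143.0000

1201.5000 gravity·L


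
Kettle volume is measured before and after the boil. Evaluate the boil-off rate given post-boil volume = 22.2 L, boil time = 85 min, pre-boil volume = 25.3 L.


rate = (V_pre − V_post) / (t_min/60)
rate = (25.3 − 22.2) / (85/60)

2.1882 L/hr


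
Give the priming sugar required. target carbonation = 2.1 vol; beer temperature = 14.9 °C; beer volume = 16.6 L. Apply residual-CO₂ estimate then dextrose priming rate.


residual = 14.695·(0.01821 + 0.09011·e^(−0.04·T));  sugar = (target − residual)·4.0·V
residual = 14.695·(0.01821 + 0.09011·e^(−0.04·14.9)) = 0.9972
sugar = (2.1 − 0.9972)·4.0·16.6

73.2242 g


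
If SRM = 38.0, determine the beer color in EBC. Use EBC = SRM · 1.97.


EBC = 38.0 · 1.97

74.8600 EBC


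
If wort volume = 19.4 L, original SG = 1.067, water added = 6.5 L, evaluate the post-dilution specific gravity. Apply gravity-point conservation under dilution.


SG_new = 1 + (SG_old − 1)·V_old/(V_old + V_water)
pts = (1.067 − 1)·1000·19.4/(19.4 + 6.5) = 50.1853
SG_new = 1 + 50.1853/1000

1.0502


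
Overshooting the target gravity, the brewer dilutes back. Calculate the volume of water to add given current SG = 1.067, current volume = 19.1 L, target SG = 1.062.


V_water = V·((SG_curr − 1)/(SG_target − 1) − 1)
V_water = 19.1·((1.067 − 1)/(1.062 − 1) − 1)

1.5403 L


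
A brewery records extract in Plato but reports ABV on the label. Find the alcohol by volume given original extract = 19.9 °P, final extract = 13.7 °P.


SG = 259/(259 − P);  ABV = (OG − FG)·131.25
OG = 259/(259 − 19.9) = 1.0832
FG = 259/(259 − 13.7) = 1.0558
ABV = (1.0832 − 1.0558)·131.25

3.5935 % ABV


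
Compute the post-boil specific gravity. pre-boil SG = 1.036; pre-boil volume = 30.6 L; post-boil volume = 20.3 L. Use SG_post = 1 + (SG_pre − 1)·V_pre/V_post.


pts_pre = (1.036 − 1)·1000 = 36.0000
pts_post = 36.0000·30.6/20.3 = 54.2660
SG_post = 1 + 54.2660/1000

1.0543


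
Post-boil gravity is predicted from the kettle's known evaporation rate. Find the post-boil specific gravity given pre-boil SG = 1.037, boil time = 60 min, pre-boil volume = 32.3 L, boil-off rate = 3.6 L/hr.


V_post = V_pre − rate·(t/60);  SG_post = 1 + (SG_pre−1)·V_pre/V_post
V_post = 32.3 − 3.6·(60/60) = 28.7000
SG_post = 1 + (1.037 − 1)·32.3/28.7000

1.0416


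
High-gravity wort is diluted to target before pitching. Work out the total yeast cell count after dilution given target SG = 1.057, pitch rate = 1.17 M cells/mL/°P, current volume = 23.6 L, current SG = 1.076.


V_w = V·((SG_c−1)/(SG_t−1)−1);  °P = 259 − 259/SG_t;  cells = rate·(V+V_w)·°P
V_w = 23.6·((1.076−1)/(1.057−1)−1) = 7.8667
V_final = 23.6 + 7.8667 = 31.4667
°P = 259 − 259/1.057 = 13.9669
cells = 1.17·31.4667·13.9669

514.2049 billion cells


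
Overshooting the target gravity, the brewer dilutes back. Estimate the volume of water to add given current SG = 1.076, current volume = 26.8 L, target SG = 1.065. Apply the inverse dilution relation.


V_water = V·((SG_curr − 1)/(SG_target − 1) − 1)
V_water = 26.8·((1.076 − 1)/(1.065 − 1) − 1)

4.5354 L


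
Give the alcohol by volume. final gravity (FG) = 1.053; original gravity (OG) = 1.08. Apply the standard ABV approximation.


ABV = (OG − FG) · 131.25
ABV = (1.08 − 1.053) · 131.25

3.5438 % ABV


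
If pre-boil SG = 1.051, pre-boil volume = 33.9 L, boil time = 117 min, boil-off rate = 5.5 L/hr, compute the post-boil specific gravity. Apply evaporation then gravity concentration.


V_post = V_pre − rate·(t/60);  SG_post = 1 + (SG_pre−1)·V_pre/V_post
V_post = 33.9 − 5.5·(117/60) = 23.1750
SG_post = 1 + (1.051 − 1)·33.9/23.1750

1.0746


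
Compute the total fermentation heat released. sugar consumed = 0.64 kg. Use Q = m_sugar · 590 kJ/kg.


Q = 0.64 · 590

377.6000 kJ


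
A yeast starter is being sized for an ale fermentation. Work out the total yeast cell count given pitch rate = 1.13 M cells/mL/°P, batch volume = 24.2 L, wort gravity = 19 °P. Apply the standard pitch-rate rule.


cells (billions) = rate · V_L · °P
cells = 1.13 · 24.2 · 19

519.5740 billion cells


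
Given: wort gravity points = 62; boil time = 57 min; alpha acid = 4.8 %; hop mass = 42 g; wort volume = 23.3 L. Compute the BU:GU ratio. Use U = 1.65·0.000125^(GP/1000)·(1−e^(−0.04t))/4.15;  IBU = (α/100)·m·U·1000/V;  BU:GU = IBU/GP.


U = 1.65·0.000125^(62/1000)·(1−e^(−0.04·57))/4.15 = 0.2044
IBU = (4.8/100)·42·0.2044·1000/23.3 = 17.6896
BU:GU = 17.6896/62

0.2853


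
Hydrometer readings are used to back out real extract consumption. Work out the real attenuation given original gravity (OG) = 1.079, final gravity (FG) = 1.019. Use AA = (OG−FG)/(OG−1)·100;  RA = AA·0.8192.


AA = (1.079 − 1.019)/(1.079 − 1)·100 = 75.9494
RA = 75.9494·0.8192

62.2177 %


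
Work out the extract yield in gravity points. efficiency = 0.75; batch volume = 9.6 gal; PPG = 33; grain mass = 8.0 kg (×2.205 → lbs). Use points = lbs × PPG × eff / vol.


lbs = 8.0 × 2.205 = 17.6400
points = 17.6400 × 33 × 0.75 / 9.6

45.4781 points


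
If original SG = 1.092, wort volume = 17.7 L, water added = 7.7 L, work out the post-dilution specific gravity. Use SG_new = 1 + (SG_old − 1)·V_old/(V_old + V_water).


pts = (1.092 − 1)·1000·17.7/(17.7 + 7.7) = 64.1102
SG_new = 1 + 64.1102/1000

1.0641


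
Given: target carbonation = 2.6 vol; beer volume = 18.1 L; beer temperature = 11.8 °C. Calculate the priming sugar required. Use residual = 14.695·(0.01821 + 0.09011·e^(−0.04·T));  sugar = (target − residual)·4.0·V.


residual = 14.695·(0.01821 + 0.09011·e^(−0.04·11.8)) = 1.0935
sugar = (2.6 − 1.0935)·4.0·18.1

109.0670 g


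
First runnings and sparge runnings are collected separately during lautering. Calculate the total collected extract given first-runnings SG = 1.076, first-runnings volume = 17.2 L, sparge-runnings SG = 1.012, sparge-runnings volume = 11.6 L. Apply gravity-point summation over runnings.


total = Σ (SG_i − 1)·1000·V_i
first = (1.076 − 1)·1000·17.2 = 1307.2000
sparge = (1.012 − 1)·1000·11.6 = 139.2000
total = 1307.2000 + 139.2000

1446.4000 gravity·L


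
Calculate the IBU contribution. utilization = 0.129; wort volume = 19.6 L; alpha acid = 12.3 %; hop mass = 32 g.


IBU = (α/100)·mass·U·1000 / V
IBU = (12.3/100)·32·0.129·1000 / 19.6

25.9053 IBU


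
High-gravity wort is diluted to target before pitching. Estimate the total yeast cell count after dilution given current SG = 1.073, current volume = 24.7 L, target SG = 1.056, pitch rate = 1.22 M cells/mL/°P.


V_w = V·((SG_c−1)/(SG_t−1)−1);  °P = 259 − 259/SG_t;  cells = rate·(V+V_w)·°P
V_w = 24.7·((1.073−1)/(1.056−1)−1) = 7.4982
V_final = 24.7 + 7.4982 = 32.1982
°P = 259 − 259/1.056 = 13.7348
cells = 1.22·32.1982·13.7348

539.5299 billion cells


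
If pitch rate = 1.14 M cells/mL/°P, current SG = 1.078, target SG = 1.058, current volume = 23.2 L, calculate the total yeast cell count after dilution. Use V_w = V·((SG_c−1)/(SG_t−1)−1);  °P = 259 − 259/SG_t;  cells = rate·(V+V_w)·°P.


V_w = 23.2·((1.078−1)/(1.058−1)−1) = 8.0000
V_final = 23.2 + 8.0000 = 31.2000
°P = 259 − 259/1.058 = 14.1985
cells = 1.14·31.2000·14.1985

505.0118 billion cells


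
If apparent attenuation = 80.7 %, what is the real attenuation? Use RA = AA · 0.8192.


RA = 80.7 · 0.8192

66.1094 %


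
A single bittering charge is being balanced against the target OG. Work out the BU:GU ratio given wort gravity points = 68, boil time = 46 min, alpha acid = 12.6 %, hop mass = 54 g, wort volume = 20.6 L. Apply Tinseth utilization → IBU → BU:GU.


U = 1.65·0.000125^(GP/1000)·(1−e^(−0.04t))/4.15;  IBU = (α/100)·m·U·1000/V;  BU:GU = IBU/GP
U = 1.65·0.000125^(68/1000)·(1−e^(−0.04·46))/4.15 = 0.1815
IBU = (12.6/100)·54·0.1815·1000/20.6 = 59.9533
BU:GU = 59.9533/68

0.8817


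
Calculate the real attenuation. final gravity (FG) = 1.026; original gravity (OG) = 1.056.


AA = (OG−FG)/(OG−1)·100;  RA = AA·0.8192
AA = (1.056 − 1.026)/(1.056 − 1)·100 = 53.5714
RA = 53.5714·0.8192

43.8857 %


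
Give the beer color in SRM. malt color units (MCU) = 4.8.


SRM = 1.4922 · MCU^0.6859
SRM = 1.4922 · 4.8^0.6859

4.3761 SRM


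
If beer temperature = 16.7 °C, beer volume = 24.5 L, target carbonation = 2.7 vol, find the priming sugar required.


residual = 14.695·(0.01821 + 0.09011·e^(−0.04·T));  sugar = (target − residual)·4.0·V
residual = 14.695·(0.01821 + 0.09011·e^(−0.04·16.7)) = 0.9465
sugar = (2.7 − 0.9465)·4.0·24.5

171.8391 g


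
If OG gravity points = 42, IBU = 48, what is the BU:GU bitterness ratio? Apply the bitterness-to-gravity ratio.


BU:GU = IBU / OG_points
BU:GU = 48 / 42

1.1429


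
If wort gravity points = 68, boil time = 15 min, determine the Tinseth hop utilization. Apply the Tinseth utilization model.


U = 1.65·0.000125^(GP/1000) · (1 − e^(−0.04·t))/4.15
bigness = 1.65·0.000125^(68/1000) = 0.8955
boil_factor = (1 − e^(−0.04·15))/4.15 = 0.1087
U = 0.8955 · 0.1087

0.0974


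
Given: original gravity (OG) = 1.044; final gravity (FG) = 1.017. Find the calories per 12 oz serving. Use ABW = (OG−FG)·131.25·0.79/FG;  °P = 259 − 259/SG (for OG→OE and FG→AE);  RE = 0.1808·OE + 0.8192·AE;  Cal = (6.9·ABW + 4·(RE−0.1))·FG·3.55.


ABW = (1.044 − 1.017)·131.25·0.79/1.017 = 2.7528
OE = 259 − 259/1.044 = 10.9157 °P
AE = 259 − 259/1.017 = 4.3294 °P
RE = 0.1808·10.9157 + 0.8192·4.3294 = 5.5202 °P
Cal = (6.9·2.7528 + 4·(5.5202−0.1))·1.017·3.55

146.8506 kcal


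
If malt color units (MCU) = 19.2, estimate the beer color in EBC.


SRM = 1.4922·MCU^0.6859;  EBC = SRM·1.97
SRM = 1.4922·19.2^0.6859 = 11.3251
EBC = 11.3251·1.97

22.3105 EBC


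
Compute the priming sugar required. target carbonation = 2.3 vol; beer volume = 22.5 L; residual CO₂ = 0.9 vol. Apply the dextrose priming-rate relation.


sugar = (target − residual)·4.0·V
sugar = (2.3 − 0.9)·4.0·22.5

126.0000 g


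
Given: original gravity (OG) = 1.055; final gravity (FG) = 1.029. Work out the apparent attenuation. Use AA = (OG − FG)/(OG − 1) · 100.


AA = (1.055 − 1.029)/(1.055 − 1) · 100

47.2727 %


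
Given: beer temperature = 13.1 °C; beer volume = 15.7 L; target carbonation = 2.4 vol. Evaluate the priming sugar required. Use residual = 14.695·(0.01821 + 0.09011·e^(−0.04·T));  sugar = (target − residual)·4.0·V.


residual = 14.695·(0.01821 + 0.09011·e^(−0.04·13.1)) = 1.0517
sugar = (2.4 − 1.0517)·4.0·15.7

84.6734 g


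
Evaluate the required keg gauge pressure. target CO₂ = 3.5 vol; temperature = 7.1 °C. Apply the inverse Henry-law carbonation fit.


psi = vols/(0.01821 + 0.09011·e^(−0.04·T)) − 14.695
psi = 3.5/(0.01821 + 0.09011·e^(−0.04·7.1)) − 14.695

25.9829 psi


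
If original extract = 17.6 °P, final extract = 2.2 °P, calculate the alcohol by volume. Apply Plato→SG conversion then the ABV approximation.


SG = 259/(259 − P);  ABV = (OG − FG)·131.25
OG = 259/(259 − 17.6) = 1.0729
FG = 259/(259 − 2.2) = 1.0086
ABV = (1.0729 − 1.0086)·131.25

8.4448 % ABV


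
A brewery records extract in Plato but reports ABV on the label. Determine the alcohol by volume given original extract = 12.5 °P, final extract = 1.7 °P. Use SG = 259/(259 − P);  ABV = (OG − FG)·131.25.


OG = 259/(259 − 12.5) = 1.0507
FG = 259/(259 − 1.7) = 1.0066
ABV = (1.0507 − 1.0066)·131.25

5.7885 % ABV


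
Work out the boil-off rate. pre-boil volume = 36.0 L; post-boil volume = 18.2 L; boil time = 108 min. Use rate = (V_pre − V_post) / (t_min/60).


rate = (36.0 − 18.2) / (108/60)

9.8889 L/hr


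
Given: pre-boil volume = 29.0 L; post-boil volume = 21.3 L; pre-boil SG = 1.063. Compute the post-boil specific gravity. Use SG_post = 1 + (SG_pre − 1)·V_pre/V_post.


pts_pre = (1.063 − 1)·1000 = 63.0000
pts_post = 63.0000·29.0/21.3 = 85.7746
SG_post = 1 + 85.7746/1000

1.0858
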